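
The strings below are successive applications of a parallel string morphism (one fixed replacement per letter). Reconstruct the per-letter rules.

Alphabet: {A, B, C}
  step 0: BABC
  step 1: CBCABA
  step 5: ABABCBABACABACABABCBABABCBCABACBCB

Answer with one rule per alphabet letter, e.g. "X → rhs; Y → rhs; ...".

A->B, B->C, C->ABA

  step 0 ⇒ step 1: BABC ⇒ C·B·C·ABA
    A ↦ B
    B ↦ C
    C ↦ ABA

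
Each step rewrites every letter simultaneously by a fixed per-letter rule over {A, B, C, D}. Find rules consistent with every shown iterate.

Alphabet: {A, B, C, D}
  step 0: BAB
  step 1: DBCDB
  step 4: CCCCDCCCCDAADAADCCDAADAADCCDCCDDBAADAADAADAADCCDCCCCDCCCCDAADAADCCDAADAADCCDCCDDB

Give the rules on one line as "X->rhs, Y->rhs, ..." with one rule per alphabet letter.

  step 0 ⇒ step 1: BAB ⇒ DB·C·DB
    A ↦ C
    B ↦ DB
    C ↦ AAD  (constrained at step 1)
    D ↦ CCD  (constrained at step 1)

A->C, B->DB, C->AAD, D->CCD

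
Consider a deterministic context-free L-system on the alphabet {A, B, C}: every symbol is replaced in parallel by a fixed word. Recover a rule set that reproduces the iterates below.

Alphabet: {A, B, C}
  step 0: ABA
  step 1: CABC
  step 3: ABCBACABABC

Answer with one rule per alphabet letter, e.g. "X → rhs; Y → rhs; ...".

A->C, B->AB, C->BA

  step 0 ⇒ step 1: ABA ⇒ C·AB·C
    A ↦ C
    B ↦ AB
    C ↦ BA  (constrained at step 1)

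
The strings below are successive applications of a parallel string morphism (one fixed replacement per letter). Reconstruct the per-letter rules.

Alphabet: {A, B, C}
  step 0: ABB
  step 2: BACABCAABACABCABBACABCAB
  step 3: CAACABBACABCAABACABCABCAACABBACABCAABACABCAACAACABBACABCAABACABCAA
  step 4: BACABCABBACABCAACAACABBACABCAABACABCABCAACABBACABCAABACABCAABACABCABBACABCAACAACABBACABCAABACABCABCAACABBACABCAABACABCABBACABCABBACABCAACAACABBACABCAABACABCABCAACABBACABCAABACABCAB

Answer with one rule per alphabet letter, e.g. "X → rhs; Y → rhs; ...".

  step 3 ⇒ step 4: CAACABBACABCAABACABCABCAACABBACABCAABACABCAACAACABBACABCAABACABCAA ⇒ BA·CAB·CAB·BA·CAB·CAA·CAA·CAB·BA·CAB·CAA·BA·CAB·CAB·CAA·CAB·BA·CAB·CAA·BA·CAB·CAA·BA·CAB·CAB·BA·CAB·CAA·CAA·CAB·BA·CAB·CAA·BA·CAB·CAB·CAA·CAB·BA·CAB·CAA·BA·CAB·CAB·BA·CAB·CAB·BA·CAB·CAA·CAA·CAB·BA·CAB·CAA·BA·CAB·CAB·CAA·CAB·BA·CAB·CAA·BA·CAB·CAB
    A ↦ CAB
    B ↦ CAA
    C ↦ BA

A->CAB, B->CAA, C->BA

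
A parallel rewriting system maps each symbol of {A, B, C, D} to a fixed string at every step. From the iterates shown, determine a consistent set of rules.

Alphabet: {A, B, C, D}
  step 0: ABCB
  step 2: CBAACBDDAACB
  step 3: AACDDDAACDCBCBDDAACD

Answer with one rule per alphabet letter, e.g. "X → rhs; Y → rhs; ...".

A->D, B->CD, C->AA, D->CB

  step 2 ⇒ step 3: CBAACBDDAACB ⇒ AA·CD·D·D·AA·CD·CB·CB·D·D·AA·CD
    A ↦ D
    B ↦ CD
    C ↦ AA
    D ↦ CB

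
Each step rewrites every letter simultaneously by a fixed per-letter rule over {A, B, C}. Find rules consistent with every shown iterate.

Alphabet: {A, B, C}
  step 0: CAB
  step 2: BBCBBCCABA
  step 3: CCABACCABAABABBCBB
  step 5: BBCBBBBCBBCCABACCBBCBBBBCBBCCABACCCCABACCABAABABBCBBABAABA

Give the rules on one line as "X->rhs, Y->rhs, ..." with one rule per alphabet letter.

A->BB, B->C, C->ABA

  step 2 ⇒ step 3: BBCBBCCABA ⇒ C·C·ABA·C·C·ABA·ABA·BB·C·BB
    A ↦ BB
    B ↦ C
    C ↦ ABA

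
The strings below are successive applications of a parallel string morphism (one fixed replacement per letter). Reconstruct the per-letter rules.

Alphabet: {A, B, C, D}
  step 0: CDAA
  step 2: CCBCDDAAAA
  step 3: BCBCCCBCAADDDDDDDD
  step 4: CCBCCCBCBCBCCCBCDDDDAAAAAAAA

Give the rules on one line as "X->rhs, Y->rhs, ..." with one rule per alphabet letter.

A->DD, B->CC, C->BC, D->A

  step 3 ⇒ step 4: BCBCCCBCAADDDDDDDD ⇒ CC·BC·CC·BC·BC·BC·CC·BC·DD·DD·A·A·A·A·A·A·A·A
    A ↦ DD
    B ↦ CC
    C ↦ BC
    D ↦ A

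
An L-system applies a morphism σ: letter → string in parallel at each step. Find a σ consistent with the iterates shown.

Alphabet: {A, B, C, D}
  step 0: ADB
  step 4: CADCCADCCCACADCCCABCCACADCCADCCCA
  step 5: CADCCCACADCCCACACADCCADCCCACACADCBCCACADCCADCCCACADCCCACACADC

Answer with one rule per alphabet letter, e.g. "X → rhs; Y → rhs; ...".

A->DC, B->BC, C->CA, D->C

  step 4 ⇒ step 5: CADCCADCCCACADCCCABCCACADCCADCCCA ⇒ CA·DC·C·CA·CA·DC·C·CA·CA·CA·DC·CA·DC·C·CA·CA·CA·DC·BC·CA·CA·DC·CA·DC·C·CA·CA·DC·C·CA·CA·CA·DC
    A ↦ DC
    B ↦ BC
    C ↦ CA
    D ↦ C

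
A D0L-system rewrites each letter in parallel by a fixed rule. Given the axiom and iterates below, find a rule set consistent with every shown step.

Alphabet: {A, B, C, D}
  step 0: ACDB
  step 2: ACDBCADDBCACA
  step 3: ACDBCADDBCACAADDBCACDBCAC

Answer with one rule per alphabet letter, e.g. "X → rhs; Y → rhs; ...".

A->AC, B->D, C->DBC, D->A

  step 2 ⇒ step 3: ACDBCADDBCACA ⇒ AC·DBC·A·D·DBC·AC·A·A·D·DBC·AC·DBC·AC
    A ↦ AC
    B ↦ D
    C ↦ DBC
    D ↦ A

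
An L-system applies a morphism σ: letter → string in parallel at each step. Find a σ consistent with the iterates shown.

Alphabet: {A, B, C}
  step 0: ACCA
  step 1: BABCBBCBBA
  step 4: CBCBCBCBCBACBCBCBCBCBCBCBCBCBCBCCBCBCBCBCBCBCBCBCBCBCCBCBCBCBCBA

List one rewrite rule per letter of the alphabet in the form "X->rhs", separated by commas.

A->BA, B->C, C->BCB

  step 0 ⇒ step 1: ACCA ⇒ BA·BCB·BCB·BA
    A ↦ BA
    C ↦ BCB
    B ↦ C  (constrained at step 1)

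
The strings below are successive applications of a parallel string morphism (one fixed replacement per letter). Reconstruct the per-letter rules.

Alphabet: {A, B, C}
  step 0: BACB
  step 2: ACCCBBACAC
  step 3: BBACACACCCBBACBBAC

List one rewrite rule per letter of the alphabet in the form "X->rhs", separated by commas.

A->BB, B->C, C->AC

  step 2 ⇒ step 3: ACCCBBACAC ⇒ BB·AC·AC·AC·C·C·BB·AC·BB·AC
    A ↦ BB
    B ↦ C
    C ↦ AC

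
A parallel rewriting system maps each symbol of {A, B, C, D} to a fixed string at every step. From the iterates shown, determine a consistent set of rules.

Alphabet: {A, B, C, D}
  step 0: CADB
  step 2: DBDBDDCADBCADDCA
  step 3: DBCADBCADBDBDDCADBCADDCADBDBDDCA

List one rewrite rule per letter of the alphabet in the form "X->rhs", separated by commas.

  step 2 ⇒ step 3: DBDBDDCADBCADDCA ⇒ DB·CA·DB·CA·DB·DB·DD·CA·DB·CA·DD·CA·DB·DB·DD·CA
    A ↦ CA
    B ↦ CA
    C ↦ DD
    D ↦ DB

A->CA, B->CA, C->DD, D->DB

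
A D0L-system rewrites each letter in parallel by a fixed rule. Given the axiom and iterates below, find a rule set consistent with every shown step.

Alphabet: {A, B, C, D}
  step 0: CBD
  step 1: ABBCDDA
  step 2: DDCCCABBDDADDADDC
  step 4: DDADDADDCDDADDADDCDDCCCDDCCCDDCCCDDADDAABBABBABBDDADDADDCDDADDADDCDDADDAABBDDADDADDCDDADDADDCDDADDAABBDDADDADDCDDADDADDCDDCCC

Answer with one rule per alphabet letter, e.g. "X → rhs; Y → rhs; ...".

A->DDC, B->C, C->ABB, D->DDA

  step 1 ⇒ step 2: ABBCDDA ⇒ DDC·C·C·ABB·DDA·DDA·DDC
    A ↦ DDC
    B ↦ C
    C ↦ ABB
    D ↦ DDA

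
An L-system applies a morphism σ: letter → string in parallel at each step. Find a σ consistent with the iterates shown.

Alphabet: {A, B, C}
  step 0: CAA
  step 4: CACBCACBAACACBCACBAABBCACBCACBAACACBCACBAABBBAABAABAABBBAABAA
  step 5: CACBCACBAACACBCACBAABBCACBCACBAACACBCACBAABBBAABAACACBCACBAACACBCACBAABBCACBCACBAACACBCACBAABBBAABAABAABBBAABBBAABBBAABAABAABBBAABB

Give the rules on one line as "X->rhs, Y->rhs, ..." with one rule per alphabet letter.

A->B, B->BAA, C->CAC

  step 4 ⇒ step 5: CACBCACBAACACBCACBAABBCACBCACBAACACBCACBAABBBAABAABAABBBAABAA ⇒ CAC·B·CAC·BAA·CAC·B·CAC·BAA·B·B·CAC·B·CAC·BAA·CAC·B·CAC·BAA·B·B·BAA·BAA·CAC·B·CAC·BAA·CAC·B·CAC·BAA·B·B·CAC·B·CAC·BAA·CAC·B·CAC·BAA·B·B·BAA·BAA·BAA·B·B·BAA·B·B·BAA·B·B·BAA·BAA·BAA·B·B·BAA·B·B
    A ↦ B
    B ↦ BAA
    C ↦ CAC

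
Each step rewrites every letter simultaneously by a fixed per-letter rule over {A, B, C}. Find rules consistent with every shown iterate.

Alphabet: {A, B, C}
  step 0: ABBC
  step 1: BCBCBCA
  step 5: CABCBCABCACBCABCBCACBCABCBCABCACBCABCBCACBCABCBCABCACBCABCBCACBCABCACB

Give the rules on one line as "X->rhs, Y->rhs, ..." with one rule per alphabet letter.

  step 0 ⇒ step 1: ABBC ⇒ B·CB·CB·CA
    A ↦ B
    B ↦ CB
    C ↦ CA

A->B, B->CB, C->CA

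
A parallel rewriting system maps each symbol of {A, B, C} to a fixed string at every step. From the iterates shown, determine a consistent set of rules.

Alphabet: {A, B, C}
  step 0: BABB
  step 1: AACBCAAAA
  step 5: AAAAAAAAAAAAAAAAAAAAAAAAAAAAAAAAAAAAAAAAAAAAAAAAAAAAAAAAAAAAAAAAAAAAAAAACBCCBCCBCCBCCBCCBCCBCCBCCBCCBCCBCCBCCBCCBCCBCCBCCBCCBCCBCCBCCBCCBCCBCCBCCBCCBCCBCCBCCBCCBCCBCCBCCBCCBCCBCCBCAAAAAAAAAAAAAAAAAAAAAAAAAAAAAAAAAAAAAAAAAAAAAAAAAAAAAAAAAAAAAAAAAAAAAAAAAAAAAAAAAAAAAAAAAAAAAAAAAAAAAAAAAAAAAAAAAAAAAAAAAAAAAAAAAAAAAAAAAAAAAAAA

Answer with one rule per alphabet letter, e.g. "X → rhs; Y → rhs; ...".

A->CBC, B->AA, C->AA

  step 0 ⇒ step 1: BABB ⇒ AA·CBC·AA·AA
    A ↦ CBC
    B ↦ AA
    C ↦ AA  (constrained at step 1)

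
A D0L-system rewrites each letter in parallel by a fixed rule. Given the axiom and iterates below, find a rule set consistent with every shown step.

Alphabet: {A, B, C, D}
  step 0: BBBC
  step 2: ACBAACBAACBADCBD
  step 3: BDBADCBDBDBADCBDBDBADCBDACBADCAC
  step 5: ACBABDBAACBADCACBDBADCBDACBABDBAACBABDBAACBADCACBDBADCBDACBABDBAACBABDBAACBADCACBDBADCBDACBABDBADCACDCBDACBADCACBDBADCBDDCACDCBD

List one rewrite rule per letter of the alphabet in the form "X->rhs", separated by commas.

A->BD, B->DC, C->BA, D->AC

  step 2 ⇒ step 3: ACBAACBAACBADCBD ⇒ BD·BA·DC·BD·BD·BA·DC·BD·BD·BA·DC·BD·AC·BA·DC·AC
    A ↦ BD
    B ↦ DC
    C ↦ BA
    D ↦ AC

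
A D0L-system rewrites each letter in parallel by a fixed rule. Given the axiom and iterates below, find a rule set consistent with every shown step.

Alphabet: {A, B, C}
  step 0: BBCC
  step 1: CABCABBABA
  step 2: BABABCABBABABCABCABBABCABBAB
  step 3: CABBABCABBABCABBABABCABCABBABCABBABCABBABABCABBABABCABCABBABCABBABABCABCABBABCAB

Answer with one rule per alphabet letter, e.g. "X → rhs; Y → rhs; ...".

A->BAB, B->CAB, C->BA

  step 2 ⇒ step 3: BABABCABBABABCABCABBABCABBAB ⇒ CAB·BAB·CAB·BAB·CAB·BA·BAB·CAB·CAB·BAB·CAB·BAB·CAB·BA·BAB·CAB·BA·BAB·CAB·CAB·BAB·CAB·BA·BAB·CAB·CAB·BAB·CAB
    A ↦ BAB
    B ↦ CAB
    C ↦ BA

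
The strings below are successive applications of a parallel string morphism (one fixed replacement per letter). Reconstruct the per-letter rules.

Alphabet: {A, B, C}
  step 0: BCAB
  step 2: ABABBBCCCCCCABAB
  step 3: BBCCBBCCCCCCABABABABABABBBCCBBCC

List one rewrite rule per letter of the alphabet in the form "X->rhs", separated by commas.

  step 2 ⇒ step 3: ABABBBCCCCCCABAB ⇒ BB·CC·BB·CC·CC·CC·AB·AB·AB·AB·AB·AB·BB·CC·BB·CC
    A ↦ BB
    B ↦ CC
    C ↦ AB

A->BB, B->CC, C->AB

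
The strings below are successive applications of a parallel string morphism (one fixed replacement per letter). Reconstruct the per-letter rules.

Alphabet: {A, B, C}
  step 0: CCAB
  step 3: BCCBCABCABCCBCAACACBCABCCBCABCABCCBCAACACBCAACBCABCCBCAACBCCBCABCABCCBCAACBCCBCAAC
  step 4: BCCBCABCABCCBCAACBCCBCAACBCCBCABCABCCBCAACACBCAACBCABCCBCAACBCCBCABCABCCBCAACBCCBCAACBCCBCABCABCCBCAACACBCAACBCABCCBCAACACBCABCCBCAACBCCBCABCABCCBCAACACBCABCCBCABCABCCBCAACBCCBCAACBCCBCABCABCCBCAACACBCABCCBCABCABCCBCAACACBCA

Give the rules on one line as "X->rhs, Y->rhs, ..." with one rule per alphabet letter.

A->AC, B->BCC, C->BCA

  step 3 ⇒ step 4: BCCBCABCABCCBCAACACBCABCCBCABCABCCBCAACACBCAACBCABCCBCAACBCCBCABCABCCBCAACBCCBCAAC ⇒ BCC·BCA·BCA·BCC·BCA·AC·BCC·BCA·AC·BCC·BCA·BCA·BCC·BCA·AC·AC·BCA·AC·BCA·BCC·BCA·AC·BCC·BCA·BCA·BCC·BCA·AC·BCC·BCA·AC·BCC·BCA·BCA·BCC·BCA·AC·AC·BCA·AC·BCA·BCC·BCA·AC·AC·BCA·BCC·BCA·AC·BCC·BCA·BCA·BCC·BCA·AC·AC·BCA·BCC·BCA·BCA·BCC·BCA·AC·BCC·BCA·AC·BCC·BCA·BCA·BCC·BCA·AC·AC·BCA·BCC·BCA·BCA·BCC·BCA·AC·AC·BCA
    A ↦ AC
    B ↦ BCC
    C ↦ BCA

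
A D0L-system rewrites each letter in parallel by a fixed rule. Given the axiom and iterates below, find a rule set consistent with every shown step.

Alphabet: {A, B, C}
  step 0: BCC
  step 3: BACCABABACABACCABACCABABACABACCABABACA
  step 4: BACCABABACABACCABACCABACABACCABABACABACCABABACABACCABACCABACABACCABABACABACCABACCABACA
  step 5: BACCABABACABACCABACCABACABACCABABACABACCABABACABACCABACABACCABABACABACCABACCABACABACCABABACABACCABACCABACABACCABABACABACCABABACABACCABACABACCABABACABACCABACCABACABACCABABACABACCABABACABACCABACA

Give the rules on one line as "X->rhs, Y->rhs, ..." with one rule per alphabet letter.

A->CA, B->BAC, C->BA

  step 4 ⇒ step 5: BACCABABACABACCABACCABACABACCABABACABACCABABACABACCABACCABACABACCABABACABACCABACCABACA ⇒ BAC·CA·BA·BA·CA·BAC·CA·BAC·CA·BA·CA·BAC·CA·BA·BA·CA·BAC·CA·BA·BA·CA·BAC·CA·BA·CA·BAC·CA·BA·BA·CA·BAC·CA·BAC·CA·BA·CA·BAC·CA·BA·BA·CA·BAC·CA·BAC·CA·BA·CA·BAC·CA·BA·BA·CA·BAC·CA·BA·BA·CA·BAC·CA·BA·CA·BAC·CA·BA·BA·CA·BAC·CA·BAC·CA·BA·CA·BAC·CA·BA·BA·CA·BAC·CA·BA·BA·CA·BAC·CA·BA·CA
    A ↦ CA
    B ↦ BAC
    C ↦ BA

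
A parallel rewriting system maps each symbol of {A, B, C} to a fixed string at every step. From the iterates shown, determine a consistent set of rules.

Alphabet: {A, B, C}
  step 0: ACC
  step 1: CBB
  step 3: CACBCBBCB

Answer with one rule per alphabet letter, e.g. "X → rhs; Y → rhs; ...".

  step 0 ⇒ step 1: ACC ⇒ C·B·B
    A ↦ C
    C ↦ B
    B ↦ CAC  (constrained at step 1)

A->C, B->CAC, C->B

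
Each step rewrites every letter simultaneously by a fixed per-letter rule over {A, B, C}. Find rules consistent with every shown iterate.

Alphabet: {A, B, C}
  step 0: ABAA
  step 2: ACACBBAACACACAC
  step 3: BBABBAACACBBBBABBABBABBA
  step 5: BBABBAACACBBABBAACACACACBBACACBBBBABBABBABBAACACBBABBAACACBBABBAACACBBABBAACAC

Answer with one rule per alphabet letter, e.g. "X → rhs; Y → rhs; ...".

A->BB, B->AC, C->A

  step 2 ⇒ step 3: ACACBBAACACACAC ⇒ BB·A·BB·A·AC·AC·BB·BB·A·BB·A·BB·A·BB·A
    A ↦ BB
    B ↦ AC
    C ↦ A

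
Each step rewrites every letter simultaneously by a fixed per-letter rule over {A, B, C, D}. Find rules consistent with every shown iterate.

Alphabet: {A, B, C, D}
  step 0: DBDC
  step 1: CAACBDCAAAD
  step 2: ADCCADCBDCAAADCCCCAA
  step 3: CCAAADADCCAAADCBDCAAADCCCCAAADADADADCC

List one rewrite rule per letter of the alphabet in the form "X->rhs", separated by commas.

A->C, B->CBD, C->AD, D->CAA

  step 2 ⇒ step 3: ADCCADCBDCAAADCCCCAA ⇒ C·CAA·AD·AD·C·CAA·AD·CBD·CAA·AD·C·C·C·CAA·AD·AD·AD·AD·C·C
    A ↦ C
    B ↦ CBD
    C ↦ AD
    D ↦ CAA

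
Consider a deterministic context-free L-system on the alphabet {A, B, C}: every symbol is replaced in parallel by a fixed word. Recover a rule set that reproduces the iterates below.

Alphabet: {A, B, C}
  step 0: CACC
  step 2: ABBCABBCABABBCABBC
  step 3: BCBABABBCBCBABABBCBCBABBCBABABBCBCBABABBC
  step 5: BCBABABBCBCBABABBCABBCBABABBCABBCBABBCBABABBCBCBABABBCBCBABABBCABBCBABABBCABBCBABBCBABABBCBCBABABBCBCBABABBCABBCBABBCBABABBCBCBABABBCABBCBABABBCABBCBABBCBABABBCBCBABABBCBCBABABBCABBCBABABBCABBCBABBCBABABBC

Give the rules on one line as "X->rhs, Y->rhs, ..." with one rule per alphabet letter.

A->BCB, B->AB, C->BC

  step 2 ⇒ step 3: ABBCABBCABABBCABBC ⇒ BCB·AB·AB·BC·BCB·AB·AB·BC·BCB·AB·BCB·AB·AB·BC·BCB·AB·AB·BC
    A ↦ BCB
    B ↦ AB
    C ↦ BC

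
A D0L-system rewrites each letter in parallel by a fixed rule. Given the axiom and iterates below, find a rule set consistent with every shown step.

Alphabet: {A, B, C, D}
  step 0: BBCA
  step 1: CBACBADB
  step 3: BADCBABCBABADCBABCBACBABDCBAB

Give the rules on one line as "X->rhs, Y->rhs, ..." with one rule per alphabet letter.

  step 0 ⇒ step 1: BBCA ⇒ CBA·CBA·D·B
    A ↦ B
    B ↦ CBA
    C ↦ D
    D ↦ BA  (constrained at step 1)

A->B, B->CBA, C->D, D->BA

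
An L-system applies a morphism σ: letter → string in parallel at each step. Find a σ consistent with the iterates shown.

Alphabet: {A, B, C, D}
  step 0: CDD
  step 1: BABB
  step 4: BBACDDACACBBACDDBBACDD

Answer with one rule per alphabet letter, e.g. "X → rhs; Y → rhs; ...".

  step 0 ⇒ step 1: CDD ⇒ BA·B·B
    C ↦ BA
    D ↦ B
    A ↦ DD  (constrained at step 1)
    B ↦ AC  (constrained at step 1)

A->DD, B->AC, C->BA, D->B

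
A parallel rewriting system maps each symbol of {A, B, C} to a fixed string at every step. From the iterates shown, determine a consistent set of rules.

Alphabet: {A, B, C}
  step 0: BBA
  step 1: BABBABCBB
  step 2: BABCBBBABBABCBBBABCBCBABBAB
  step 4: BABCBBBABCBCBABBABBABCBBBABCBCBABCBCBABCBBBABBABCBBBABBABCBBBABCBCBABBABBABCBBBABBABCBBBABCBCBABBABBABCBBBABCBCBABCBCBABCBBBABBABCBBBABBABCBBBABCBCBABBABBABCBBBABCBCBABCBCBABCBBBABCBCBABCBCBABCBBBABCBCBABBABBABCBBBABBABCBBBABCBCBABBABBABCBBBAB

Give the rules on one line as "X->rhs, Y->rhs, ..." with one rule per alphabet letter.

A->CBB, B->BAB, C->CBC

  step 1 ⇒ step 2: BABBABCBB ⇒ BAB·CBB·BAB·BAB·CBB·BAB·CBC·BAB·BAB
    A ↦ CBB
    B ↦ BAB
    C ↦ CBC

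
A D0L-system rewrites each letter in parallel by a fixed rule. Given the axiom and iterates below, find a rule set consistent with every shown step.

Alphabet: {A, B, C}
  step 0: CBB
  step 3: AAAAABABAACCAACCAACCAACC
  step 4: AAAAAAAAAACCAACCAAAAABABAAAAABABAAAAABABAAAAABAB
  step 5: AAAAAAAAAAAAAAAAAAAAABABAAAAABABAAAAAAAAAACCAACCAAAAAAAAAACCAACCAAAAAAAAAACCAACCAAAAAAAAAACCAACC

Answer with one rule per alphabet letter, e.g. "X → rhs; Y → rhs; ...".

A->AA, B->CC, C->AB

  step 4 ⇒ step 5: AAAAAAAAAACCAACCAAAAABABAAAAABABAAAAABABAAAAABAB ⇒ AA·AA·AA·AA·AA·AA·AA·AA·AA·AA·AB·AB·AA·AA·AB·AB·AA·AA·AA·AA·AA·CC·AA·CC·AA·AA·AA·AA·AA·CC·AA·CC·AA·AA·AA·AA·AA·CC·AA·CC·AA·AA·AA·AA·AA·CC·AA·CC
    A ↦ AA
    B ↦ CC
    C ↦ AB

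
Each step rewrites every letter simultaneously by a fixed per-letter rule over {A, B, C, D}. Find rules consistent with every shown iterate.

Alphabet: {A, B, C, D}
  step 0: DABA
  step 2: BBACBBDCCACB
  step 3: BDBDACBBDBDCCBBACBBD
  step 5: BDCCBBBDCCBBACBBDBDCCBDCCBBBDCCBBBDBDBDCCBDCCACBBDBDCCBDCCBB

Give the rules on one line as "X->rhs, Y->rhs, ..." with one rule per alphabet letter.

A->AC, B->BD, C->B, D->CC

  step 2 ⇒ step 3: BBACBBDCCACB ⇒ BD·BD·AC·B·BD·BD·CC·B·B·AC·B·BD
    A ↦ AC
    B ↦ BD
    C ↦ B
    D ↦ CC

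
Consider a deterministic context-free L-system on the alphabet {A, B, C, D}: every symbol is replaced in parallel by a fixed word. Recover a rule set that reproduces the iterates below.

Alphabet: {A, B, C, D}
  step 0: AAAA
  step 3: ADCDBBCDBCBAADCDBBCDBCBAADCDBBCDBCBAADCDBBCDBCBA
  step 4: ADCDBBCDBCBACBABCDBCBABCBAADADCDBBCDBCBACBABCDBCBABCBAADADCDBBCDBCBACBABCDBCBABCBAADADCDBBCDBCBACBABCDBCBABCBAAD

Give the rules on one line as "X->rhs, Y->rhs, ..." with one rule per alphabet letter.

  step 3 ⇒ step 4: ADCDBBCDBCBAADCDBBCDBCBAADCDBBCDBCBAADCDBBCDBCBA ⇒ AD·CDB·B·CDB·CBA·CBA·B·CDB·CBA·B·CBA·AD·AD·CDB·B·CDB·CBA·CBA·B·CDB·CBA·B·CBA·AD·AD·CDB·B·CDB·CBA·CBA·B·CDB·CBA·B·CBA·AD·AD·CDB·B·CDB·CBA·CBA·B·CDB·CBA·B·CBA·AD
    A ↦ AD
    B ↦ CBA
    C ↦ B
    D ↦ CDB

A->AD, B->CBA, C->B, D->CDB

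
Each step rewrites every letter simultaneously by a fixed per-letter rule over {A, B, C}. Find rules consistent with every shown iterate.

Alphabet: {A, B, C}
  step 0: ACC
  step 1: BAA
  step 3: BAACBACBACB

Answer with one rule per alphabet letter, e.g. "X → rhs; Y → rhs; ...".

A->B, B->ACB, C->A

  step 0 ⇒ step 1: ACC ⇒ B·A·A
    A ↦ B
    C ↦ A
    B ↦ ACB  (constrained at step 1)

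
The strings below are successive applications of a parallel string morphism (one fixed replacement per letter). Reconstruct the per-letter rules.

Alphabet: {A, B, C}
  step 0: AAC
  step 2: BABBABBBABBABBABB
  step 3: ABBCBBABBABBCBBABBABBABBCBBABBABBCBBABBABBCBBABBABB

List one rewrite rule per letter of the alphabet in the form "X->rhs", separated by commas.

  step 2 ⇒ step 3: BABBABBBABBABBABB ⇒ ABB·CBB·ABB·ABB·CBB·ABB·ABB·ABB·CBB·ABB·ABB·CBB·ABB·ABB·CBB·ABB·ABB
    A ↦ CBB
    B ↦ ABB
    C ↦ B  (constrained at step 0)

A->CBB, B->ABB, C->B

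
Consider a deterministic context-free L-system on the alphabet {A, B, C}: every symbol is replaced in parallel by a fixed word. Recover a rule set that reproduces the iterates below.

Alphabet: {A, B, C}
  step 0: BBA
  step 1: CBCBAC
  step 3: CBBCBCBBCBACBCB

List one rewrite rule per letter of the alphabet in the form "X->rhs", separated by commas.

A->AC, B->CB, C->B

  step 0 ⇒ step 1: BBA ⇒ CB·CB·AC
    A ↦ AC
    B ↦ CB
    C ↦ B  (constrained at step 1)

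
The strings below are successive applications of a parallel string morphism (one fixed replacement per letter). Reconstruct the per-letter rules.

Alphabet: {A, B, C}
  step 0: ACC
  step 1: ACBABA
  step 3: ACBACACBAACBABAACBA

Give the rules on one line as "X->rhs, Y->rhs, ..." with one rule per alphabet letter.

A->AC, B->C, C->BA

  step 0 ⇒ step 1: ACC ⇒ AC·BA·BA
    A ↦ AC
    C ↦ BA
    B ↦ C  (constrained at step 1)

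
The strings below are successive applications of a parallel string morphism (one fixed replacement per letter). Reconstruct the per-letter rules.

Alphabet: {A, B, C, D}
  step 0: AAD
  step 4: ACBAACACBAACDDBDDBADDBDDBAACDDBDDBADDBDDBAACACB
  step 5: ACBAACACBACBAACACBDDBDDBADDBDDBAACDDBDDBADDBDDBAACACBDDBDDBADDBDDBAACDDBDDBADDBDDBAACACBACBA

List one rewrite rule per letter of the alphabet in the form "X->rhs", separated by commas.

A->AC, B->A, C->B, D->DDB

  step 4 ⇒ step 5: ACBAACACBAACDDBDDBADDBDDBAACDDBDDBADDBDDBAACACB ⇒ AC·B·A·AC·AC·B·AC·B·A·AC·AC·B·DDB·DDB·A·DDB·DDB·A·AC·DDB·DDB·A·DDB·DDB·A·AC·AC·B·DDB·DDB·A·DDB·DDB·A·AC·DDB·DDB·A·DDB·DDB·A·AC·AC·B·AC·B·A
    A ↦ AC
    B ↦ A
    C ↦ B
    D ↦ DDB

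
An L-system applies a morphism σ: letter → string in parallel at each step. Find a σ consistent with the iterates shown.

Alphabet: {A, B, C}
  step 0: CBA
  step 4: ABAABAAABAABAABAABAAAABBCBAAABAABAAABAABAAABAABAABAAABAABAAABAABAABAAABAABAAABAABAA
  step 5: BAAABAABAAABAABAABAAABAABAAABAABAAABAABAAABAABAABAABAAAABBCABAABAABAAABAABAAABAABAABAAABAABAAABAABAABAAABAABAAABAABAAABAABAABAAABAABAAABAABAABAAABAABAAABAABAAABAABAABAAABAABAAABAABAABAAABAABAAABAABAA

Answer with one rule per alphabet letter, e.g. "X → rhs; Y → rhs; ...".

A->BAA, B->A, C->BBC

  step 4 ⇒ step 5: ABAABAAABAABAABAABAAAABBCBAAABAABAAABAABAAABAABAABAAABAABAAABAABAABAAABAABAAABAABAA ⇒ BAA·A·BAA·BAA·A·BAA·BAA·BAA·A·BAA·BAA·A·BAA·BAA·A·BAA·BAA·A·BAA·BAA·BAA·BAA·A·A·BBC·A·BAA·BAA·BAA·A·BAA·BAA·A·BAA·BAA·BAA·A·BAA·BAA·A·BAA·BAA·BAA·A·BAA·BAA·A·BAA·BAA·A·BAA·BAA·BAA·A·BAA·BAA·A·BAA·BAA·BAA·A·BAA·BAA·A·BAA·BAA·A·BAA·BAA·BAA·A·BAA·BAA·A·BAA·BAA·BAA·A·BAA·BAA·A·BAA·BAA
    A ↦ BAA
    B ↦ A
    C ↦ BBC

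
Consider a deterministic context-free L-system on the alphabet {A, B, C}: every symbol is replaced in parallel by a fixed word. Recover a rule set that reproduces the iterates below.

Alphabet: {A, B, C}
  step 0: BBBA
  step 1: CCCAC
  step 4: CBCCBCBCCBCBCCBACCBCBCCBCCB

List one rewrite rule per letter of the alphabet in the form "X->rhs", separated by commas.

A->AC, B->C, C->CB

  step 0 ⇒ step 1: BBBA ⇒ C·C·C·AC
    A ↦ AC
    B ↦ C
    C ↦ CB  (constrained at step 1)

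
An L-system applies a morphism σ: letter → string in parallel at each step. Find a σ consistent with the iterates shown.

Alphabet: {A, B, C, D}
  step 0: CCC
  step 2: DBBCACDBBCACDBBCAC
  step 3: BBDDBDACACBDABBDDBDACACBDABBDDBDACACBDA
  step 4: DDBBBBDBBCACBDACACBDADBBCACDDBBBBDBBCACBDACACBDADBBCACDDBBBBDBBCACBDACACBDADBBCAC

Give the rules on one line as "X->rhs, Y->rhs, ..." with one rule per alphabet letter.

A->CAC, B->D, C->BDA, D->BB

  step 3 ⇒ step 4: BBDDBDACACBDABBDDBDACACBDABBDDBDACACBDA ⇒ D·D·BB·BB·D·BB·CAC·BDA·CAC·BDA·D·BB·CAC·D·D·BB·BB·D·BB·CAC·BDA·CAC·BDA·D·BB·CAC·D·D·BB·BB·D·BB·CAC·BDA·CAC·BDA·D·BB·CAC
    A ↦ CAC
    B ↦ D
    C ↦ BDA
    D ↦ BB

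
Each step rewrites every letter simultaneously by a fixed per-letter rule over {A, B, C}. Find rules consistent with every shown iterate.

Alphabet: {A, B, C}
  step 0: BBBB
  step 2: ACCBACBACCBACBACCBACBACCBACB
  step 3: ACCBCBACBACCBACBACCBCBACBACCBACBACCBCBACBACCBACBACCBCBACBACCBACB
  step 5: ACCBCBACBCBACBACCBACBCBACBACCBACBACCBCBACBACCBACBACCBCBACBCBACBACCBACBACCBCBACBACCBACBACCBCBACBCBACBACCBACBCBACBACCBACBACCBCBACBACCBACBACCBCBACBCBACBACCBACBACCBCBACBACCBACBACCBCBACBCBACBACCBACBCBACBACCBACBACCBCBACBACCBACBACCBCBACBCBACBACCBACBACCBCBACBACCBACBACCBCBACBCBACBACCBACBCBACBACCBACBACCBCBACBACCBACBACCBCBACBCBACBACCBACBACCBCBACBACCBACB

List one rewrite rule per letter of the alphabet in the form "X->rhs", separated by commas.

A->AC, B->ACB, C->CB

  step 2 ⇒ step 3: ACCBACBACCBACBACCBACBACCBACB ⇒ AC·CB·CB·ACB·AC·CB·ACB·AC·CB·CB·ACB·AC·CB·ACB·AC·CB·CB·ACB·AC·CB·ACB·AC·CB·CB·ACB·AC·CB·ACB
    A ↦ AC
    B ↦ ACB
    C ↦ CB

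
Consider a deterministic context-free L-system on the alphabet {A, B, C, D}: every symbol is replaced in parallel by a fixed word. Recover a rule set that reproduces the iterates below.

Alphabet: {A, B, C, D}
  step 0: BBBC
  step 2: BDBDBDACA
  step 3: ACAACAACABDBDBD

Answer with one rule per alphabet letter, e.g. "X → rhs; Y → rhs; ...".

  step 2 ⇒ step 3: BDBDBDACA ⇒ A·CA·A·CA·A·CA·BD·BD·BD
    A ↦ BD
    B ↦ A
    C ↦ BD
    D ↦ CA

A->BD, B->A, C->BD, D->CA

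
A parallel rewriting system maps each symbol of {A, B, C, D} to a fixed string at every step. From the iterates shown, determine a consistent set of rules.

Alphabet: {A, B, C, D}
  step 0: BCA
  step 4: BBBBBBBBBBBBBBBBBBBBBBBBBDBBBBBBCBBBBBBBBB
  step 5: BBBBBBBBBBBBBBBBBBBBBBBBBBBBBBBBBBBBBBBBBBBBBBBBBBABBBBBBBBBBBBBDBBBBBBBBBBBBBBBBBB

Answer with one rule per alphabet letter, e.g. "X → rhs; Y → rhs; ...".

A->CB, B->BB, C->BD, D->A

  step 4 ⇒ step 5: BBBBBBBBBBBBBBBBBBBBBBBBBDBBBBBBCBBBBBBBBB ⇒ BB·BB·BB·BB·BB·BB·BB·BB·BB·BB·BB·BB·BB·BB·BB·BB·BB·BB·BB·BB·BB·BB·BB·BB·BB·A·BB·BB·BB·BB·BB·BB·BD·BB·BB·BB·BB·BB·BB·BB·BB·BB
    B ↦ BB
    C ↦ BD
    D ↦ A
    A ↦ CB  (constrained at step 0)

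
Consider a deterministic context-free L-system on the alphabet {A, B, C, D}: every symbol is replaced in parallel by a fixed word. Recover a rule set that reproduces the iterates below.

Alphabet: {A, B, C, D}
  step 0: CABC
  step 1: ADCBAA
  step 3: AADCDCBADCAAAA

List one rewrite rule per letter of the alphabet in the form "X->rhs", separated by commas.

A->DC, B->BA, C->A, D->A

  step 0 ⇒ step 1: CABC ⇒ A·DC·BA·A
    A ↦ DC
    B ↦ BA
    C ↦ A
    D ↦ A  (constrained at step 1)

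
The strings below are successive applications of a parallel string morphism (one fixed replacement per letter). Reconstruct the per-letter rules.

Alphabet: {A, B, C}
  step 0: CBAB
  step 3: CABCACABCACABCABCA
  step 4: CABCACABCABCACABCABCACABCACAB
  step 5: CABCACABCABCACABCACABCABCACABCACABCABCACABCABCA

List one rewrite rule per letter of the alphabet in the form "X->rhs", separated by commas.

A->B, B->CA, C->CA

  step 4 ⇒ step 5: CABCACABCABCACABCABCACABCACAB ⇒ CA·B·CA·CA·B·CA·B·CA·CA·B·CA·CA·B·CA·B·CA·CA·B·CA·CA·B·CA·B·CA·CA·B·CA·B·CA
    A ↦ B
    B ↦ CA
    C ↦ CA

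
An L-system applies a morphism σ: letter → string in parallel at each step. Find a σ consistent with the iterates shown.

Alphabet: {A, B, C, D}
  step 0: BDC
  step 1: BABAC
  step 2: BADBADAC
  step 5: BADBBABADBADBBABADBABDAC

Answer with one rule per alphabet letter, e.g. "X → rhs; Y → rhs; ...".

A->D, B->BA, C->AC, D->B

  step 1 ⇒ step 2: BABAC ⇒ BA·D·BA·D·AC
    A ↦ D
    B ↦ BA
    C ↦ AC
  step 0 ⇒ step 1: BDC ⇒ BA·B·AC
    D ↦ B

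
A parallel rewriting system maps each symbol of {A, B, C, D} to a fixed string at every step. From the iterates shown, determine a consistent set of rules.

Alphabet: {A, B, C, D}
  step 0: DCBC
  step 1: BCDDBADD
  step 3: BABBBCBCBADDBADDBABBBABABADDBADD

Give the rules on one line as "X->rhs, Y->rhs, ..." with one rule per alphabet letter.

  step 0 ⇒ step 1: DCBC ⇒ BC·DD·BA·DD
    B ↦ BA
    C ↦ DD
    D ↦ BC
    A ↦ BB  (constrained at step 1)

A->BB, B->BA, C->DD, D->BC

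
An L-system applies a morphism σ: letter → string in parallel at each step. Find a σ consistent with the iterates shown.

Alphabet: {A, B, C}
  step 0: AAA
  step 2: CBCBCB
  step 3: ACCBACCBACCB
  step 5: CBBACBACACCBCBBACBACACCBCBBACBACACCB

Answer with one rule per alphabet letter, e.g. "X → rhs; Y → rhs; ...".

  step 2 ⇒ step 3: CBCBCB ⇒ AC·CB·AC·CB·AC·CB
    B ↦ CB
    C ↦ AC
    A ↦ B  (constrained at step 0)

A->B, B->CB, C->AC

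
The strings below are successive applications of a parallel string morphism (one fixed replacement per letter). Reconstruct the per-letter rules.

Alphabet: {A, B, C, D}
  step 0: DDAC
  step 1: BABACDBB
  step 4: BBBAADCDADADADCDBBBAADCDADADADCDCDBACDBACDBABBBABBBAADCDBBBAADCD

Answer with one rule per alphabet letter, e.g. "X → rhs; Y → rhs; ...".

  step 0 ⇒ step 1: DDAC ⇒ BA·BA·CD·BB
    A ↦ CD
    C ↦ BB
    D ↦ BA
    B ↦ AD  (constrained at step 1)

A->CD, B->AD, C->BB, D->BA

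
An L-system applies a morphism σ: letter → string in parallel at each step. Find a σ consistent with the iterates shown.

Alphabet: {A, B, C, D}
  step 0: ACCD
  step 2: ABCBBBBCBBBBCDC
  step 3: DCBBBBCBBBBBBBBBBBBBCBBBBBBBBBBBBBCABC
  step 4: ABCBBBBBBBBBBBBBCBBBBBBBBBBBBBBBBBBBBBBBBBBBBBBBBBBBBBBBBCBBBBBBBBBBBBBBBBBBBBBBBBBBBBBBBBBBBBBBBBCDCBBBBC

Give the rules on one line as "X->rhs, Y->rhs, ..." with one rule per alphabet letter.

A->DC, B->BBB, C->BC, D->A

  step 3 ⇒ step 4: DCBBBBCBBBBBBBBBBBBBCBBBBBBBBBBBBBCABC ⇒ A·BC·BBB·BBB·BBB·BBB·BC·BBB·BBB·BBB·BBB·BBB·BBB·BBB·BBB·BBB·BBB·BBB·BBB·BBB·BC·BBB·BBB·BBB·BBB·BBB·BBB·BBB·BBB·BBB·BBB·BBB·BBB·BBB·BC·DC·BBB·BC
    A ↦ DC
    B ↦ BBB
    C ↦ BC
    D ↦ A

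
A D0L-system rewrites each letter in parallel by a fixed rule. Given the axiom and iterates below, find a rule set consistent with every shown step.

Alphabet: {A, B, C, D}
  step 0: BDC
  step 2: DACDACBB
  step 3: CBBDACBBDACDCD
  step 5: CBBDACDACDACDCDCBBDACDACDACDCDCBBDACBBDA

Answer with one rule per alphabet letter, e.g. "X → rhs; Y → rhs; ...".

A->BB, B->CD, C->DA, D->C

  step 2 ⇒ step 3: DACDACBB ⇒ C·BB·DA·C·BB·DA·CD·CD
    A ↦ BB
    B ↦ CD
    C ↦ DA
    D ↦ C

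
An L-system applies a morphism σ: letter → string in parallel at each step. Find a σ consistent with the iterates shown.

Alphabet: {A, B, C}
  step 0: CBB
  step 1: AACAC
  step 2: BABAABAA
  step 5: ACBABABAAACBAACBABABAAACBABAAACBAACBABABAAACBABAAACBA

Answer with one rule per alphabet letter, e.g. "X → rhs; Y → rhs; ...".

A->BA, B->AC, C->A

  step 1 ⇒ step 2: AACAC ⇒ BA·BA·A·BA·A
    A ↦ BA
    C ↦ A
  step 0 ⇒ step 1: CBB ⇒ A·AC·AC
    B ↦ AC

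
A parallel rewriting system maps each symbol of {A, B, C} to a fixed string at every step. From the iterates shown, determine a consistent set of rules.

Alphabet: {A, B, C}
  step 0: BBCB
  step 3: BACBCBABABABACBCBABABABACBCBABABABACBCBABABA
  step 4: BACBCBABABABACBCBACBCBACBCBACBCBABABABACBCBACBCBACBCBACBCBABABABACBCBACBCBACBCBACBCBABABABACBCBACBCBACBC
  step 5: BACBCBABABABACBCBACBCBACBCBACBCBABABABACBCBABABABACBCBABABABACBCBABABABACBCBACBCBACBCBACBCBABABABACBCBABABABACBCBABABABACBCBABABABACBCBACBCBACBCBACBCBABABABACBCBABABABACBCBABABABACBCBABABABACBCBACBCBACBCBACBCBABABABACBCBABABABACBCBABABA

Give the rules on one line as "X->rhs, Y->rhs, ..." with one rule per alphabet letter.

A->CBC, B->BA, C->BA

  step 4 ⇒ step 5: BACBCBABABABACBCBACBCBACBCBACBCBABABABACBCBACBCBACBCBACBCBABABABACBCBACBCBACBCBACBCBABABABACBCBACBCBACBC ⇒ BA·CBC·BA·BA·BA·BA·CBC·BA·CBC·BA·CBC·BA·CBC·BA·BA·BA·BA·CBC·BA·BA·BA·BA·CBC·BA·BA·BA·BA·CBC·BA·BA·BA·BA·CBC·BA·CBC·BA·CBC·BA·CBC·BA·BA·BA·BA·CBC·BA·BA·BA·BA·CBC·BA·BA·BA·BA·CBC·BA·BA·BA·BA·CBC·BA·CBC·BA·CBC·BA·CBC·BA·BA·BA·BA·CBC·BA·BA·BA·BA·CBC·BA·BA·BA·BA·CBC·BA·BA·BA·BA·CBC·BA·CBC·BA·CBC·BA·CBC·BA·BA·BA·BA·CBC·BA·BA·BA·BA·CBC·BA·BA·BA
    A ↦ CBC
    B ↦ BA
    C ↦ BA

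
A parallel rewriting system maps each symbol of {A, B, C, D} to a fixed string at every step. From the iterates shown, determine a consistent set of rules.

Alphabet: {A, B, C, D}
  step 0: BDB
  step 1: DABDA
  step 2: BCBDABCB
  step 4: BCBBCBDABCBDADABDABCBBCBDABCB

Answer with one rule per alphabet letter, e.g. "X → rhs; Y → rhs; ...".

  step 1 ⇒ step 2: DABDA ⇒ B·CB·DA·B·CB
    A ↦ CB
    B ↦ DA
    D ↦ B
    C ↦ DAB  (constrained at step 2)

A->CB, B->DA, C->DAB, D->B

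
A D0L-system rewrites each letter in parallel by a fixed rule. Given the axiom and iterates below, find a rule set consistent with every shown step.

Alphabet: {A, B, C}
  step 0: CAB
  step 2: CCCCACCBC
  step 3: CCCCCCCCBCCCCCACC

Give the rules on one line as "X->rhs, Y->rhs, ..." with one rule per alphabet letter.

  step 2 ⇒ step 3: CCCCACCBC ⇒ CC·CC·CC·CC·BC·CC·CC·A·CC
    A ↦ BC
    B ↦ A
    C ↦ CC

A->BC, B->A, C->CC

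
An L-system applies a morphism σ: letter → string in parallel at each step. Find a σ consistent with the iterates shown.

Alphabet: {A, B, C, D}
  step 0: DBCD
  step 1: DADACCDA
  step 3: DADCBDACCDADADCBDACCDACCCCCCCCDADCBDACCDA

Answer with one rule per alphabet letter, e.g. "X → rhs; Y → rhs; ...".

  step 0 ⇒ step 1: DBCD ⇒ DA·DA·CC·DA
    B ↦ DA
    C ↦ CC
    D ↦ DA
    A ↦ DCB  (constrained at step 1)

A->DCB, B->DA, C->CC, D->DA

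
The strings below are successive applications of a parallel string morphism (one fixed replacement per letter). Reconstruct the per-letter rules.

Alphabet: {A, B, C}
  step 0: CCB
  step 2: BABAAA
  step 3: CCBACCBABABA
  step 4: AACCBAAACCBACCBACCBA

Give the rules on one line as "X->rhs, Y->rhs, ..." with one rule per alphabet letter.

  step 3 ⇒ step 4: CCBACCBABABA ⇒ A·A·CC·BA·A·A·CC·BA·CC·BA·CC·BA
    A ↦ BA
    B ↦ CC
    C ↦ A

A->BA, B->CC, C->A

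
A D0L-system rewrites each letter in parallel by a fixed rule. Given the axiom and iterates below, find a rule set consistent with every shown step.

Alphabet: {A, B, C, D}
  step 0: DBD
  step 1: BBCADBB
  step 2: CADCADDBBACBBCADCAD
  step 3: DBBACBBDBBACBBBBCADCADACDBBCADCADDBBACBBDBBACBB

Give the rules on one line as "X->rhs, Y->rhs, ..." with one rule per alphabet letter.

  step 2 ⇒ step 3: CADCADDBBACBBCADCAD ⇒ DBB·AC·BB·DBB·AC·BB·BB·CAD·CAD·AC·DBB·CAD·CAD·DBB·AC·BB·DBB·AC·BB
    A ↦ AC
    B ↦ CAD
    C ↦ DBB
    D ↦ BB

A->AC, B->CAD, C->DBB, D->BB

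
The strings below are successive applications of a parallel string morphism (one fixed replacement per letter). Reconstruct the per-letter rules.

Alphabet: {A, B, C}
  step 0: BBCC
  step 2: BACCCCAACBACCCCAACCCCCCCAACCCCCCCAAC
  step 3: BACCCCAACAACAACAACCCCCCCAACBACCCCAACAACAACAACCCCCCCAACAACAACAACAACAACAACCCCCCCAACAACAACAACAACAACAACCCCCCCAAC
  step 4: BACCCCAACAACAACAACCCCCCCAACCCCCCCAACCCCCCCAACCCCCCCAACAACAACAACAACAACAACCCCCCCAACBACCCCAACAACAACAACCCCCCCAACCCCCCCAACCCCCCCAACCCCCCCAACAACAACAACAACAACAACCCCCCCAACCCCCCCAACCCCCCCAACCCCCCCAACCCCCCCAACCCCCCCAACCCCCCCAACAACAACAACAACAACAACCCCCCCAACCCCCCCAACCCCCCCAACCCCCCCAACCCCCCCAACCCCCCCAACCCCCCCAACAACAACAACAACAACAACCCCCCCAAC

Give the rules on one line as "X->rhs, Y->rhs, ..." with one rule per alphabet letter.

  step 3 ⇒ step 4: BACCCCAACAACAACAACCCCCCCAACBACCCCAACAACAACAACCCCCCCAACAACAACAACAACAACAACCCCCCCAACAACAACAACAACAACAACCCCCCCAAC ⇒ BAC·CCC·AAC·AAC·AAC·AAC·CCC·CCC·AAC·CCC·CCC·AAC·CCC·CCC·AAC·CCC·CCC·AAC·AAC·AAC·AAC·AAC·AAC·AAC·CCC·CCC·AAC·BAC·CCC·AAC·AAC·AAC·AAC·CCC·CCC·AAC·CCC·CCC·AAC·CCC·CCC·AAC·CCC·CCC·AAC·AAC·AAC·AAC·AAC·AAC·AAC·CCC·CCC·AAC·CCC·CCC·AAC·CCC·CCC·AAC·CCC·CCC·AAC·CCC·CCC·AAC·CCC·CCC·AAC·CCC·CCC·AAC·AAC·AAC·AAC·AAC·AAC·AAC·CCC·CCC·AAC·CCC·CCC·AAC·CCC·CCC·AAC·CCC·CCC·AAC·CCC·CCC·AAC·CCC·CCC·AAC·CCC·CCC·AAC·AAC·AAC·AAC·AAC·AAC·AAC·CCC·CCC·AAC
    A ↦ CCC
    B ↦ BAC
    C ↦ AAC

A->CCC, B->BAC, C->AAC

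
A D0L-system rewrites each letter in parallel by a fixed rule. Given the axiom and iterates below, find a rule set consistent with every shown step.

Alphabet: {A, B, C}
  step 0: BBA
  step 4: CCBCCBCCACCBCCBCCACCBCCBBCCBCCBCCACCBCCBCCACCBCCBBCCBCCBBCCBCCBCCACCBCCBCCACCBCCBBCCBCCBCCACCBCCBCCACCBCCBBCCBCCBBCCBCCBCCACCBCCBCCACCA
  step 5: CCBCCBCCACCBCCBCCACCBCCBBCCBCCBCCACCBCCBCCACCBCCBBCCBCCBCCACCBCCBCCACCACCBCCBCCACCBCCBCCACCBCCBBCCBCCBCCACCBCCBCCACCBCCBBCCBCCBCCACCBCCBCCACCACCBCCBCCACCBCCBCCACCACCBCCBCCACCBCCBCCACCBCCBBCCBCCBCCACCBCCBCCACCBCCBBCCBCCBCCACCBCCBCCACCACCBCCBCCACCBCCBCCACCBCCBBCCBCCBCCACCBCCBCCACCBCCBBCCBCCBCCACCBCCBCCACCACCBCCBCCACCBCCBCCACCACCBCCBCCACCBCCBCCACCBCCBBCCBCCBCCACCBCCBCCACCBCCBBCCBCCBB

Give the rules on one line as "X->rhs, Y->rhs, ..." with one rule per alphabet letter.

A->B, B->CCA, C->CCB

  step 4 ⇒ step 5: CCBCCBCCACCBCCBCCACCBCCBBCCBCCBCCACCBCCBCCACCBCCBBCCBCCBBCCBCCBCCACCBCCBCCACCBCCBBCCBCCBCCACCBCCBCCACCBCCBBCCBCCBBCCBCCBCCACCBCCBCCACCA ⇒ CCB·CCB·CCA·CCB·CCB·CCA·CCB·CCB·B·CCB·CCB·CCA·CCB·CCB·CCA·CCB·CCB·B·CCB·CCB·CCA·CCB·CCB·CCA·CCA·CCB·CCB·CCA·CCB·CCB·CCA·CCB·CCB·B·CCB·CCB·CCA·CCB·CCB·CCA·CCB·CCB·B·CCB·CCB·CCA·CCB·CCB·CCA·CCA·CCB·CCB·CCA·CCB·CCB·CCA·CCA·CCB·CCB·CCA·CCB·CCB·CCA·CCB·CCB·B·CCB·CCB·CCA·CCB·CCB·CCA·CCB·CCB·B·CCB·CCB·CCA·CCB·CCB·CCA·CCA·CCB·CCB·CCA·CCB·CCB·CCA·CCB·CCB·B·CCB·CCB·CCA·CCB·CCB·CCA·CCB·CCB·B·CCB·CCB·CCA·CCB·CCB·CCA·CCA·CCB·CCB·CCA·CCB·CCB·CCA·CCA·CCB·CCB·CCA·CCB·CCB·CCA·CCB·CCB·B·CCB·CCB·CCA·CCB·CCB·CCA·CCB·CCB·B·CCB·CCB·B
    A ↦ B
    B ↦ CCA
    C ↦ CCB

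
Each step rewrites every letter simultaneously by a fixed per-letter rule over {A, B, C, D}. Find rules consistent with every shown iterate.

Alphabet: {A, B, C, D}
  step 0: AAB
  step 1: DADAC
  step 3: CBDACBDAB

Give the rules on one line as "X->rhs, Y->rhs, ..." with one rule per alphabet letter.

  step 0 ⇒ step 1: AAB ⇒ DA·DA·C
    A ↦ DA
    B ↦ C
    C ↦ D  (constrained at step 1)
    D ↦ B  (constrained at step 1)

A->DA, B->C, C->D, D->B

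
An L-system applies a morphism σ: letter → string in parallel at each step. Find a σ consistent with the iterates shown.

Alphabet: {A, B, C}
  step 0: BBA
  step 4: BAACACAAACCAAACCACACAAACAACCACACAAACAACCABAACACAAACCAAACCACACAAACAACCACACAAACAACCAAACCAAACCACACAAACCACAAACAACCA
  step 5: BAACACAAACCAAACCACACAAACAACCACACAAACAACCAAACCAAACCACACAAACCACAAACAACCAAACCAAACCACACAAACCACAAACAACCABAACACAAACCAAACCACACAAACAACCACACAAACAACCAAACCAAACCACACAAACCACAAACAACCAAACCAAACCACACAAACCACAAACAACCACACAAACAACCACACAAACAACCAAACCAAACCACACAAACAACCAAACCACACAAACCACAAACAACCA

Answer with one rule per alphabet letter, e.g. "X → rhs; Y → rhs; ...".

A->CA, B->BAA, C->AAC

  step 4 ⇒ step 5: BAACACAAACCAAACCACACAAACAACCACACAAACAACCABAACACAAACCAAACCACACAAACAACCACACAAACAACCAAACCAAACCACACAAACCACAAACAACCA ⇒ BAA·CA·CA·AAC·CA·AAC·CA·CA·CA·AAC·AAC·CA·CA·CA·AAC·AAC·CA·AAC·CA·AAC·CA·CA·CA·AAC·CA·CA·AAC·AAC·CA·AAC·CA·AAC·CA·CA·CA·AAC·CA·CA·AAC·AAC·CA·BAA·CA·CA·AAC·CA·AAC·CA·CA·CA·AAC·AAC·CA·CA·CA·AAC·AAC·CA·AAC·CA·AAC·CA·CA·CA·AAC·CA·CA·AAC·AAC·CA·AAC·CA·AAC·CA·CA·CA·AAC·CA·CA·AAC·AAC·CA·CA·CA·AAC·AAC·CA·CA·CA·AAC·AAC·CA·AAC·CA·AAC·CA·CA·CA·AAC·AAC·CA·AAC·CA·CA·CA·AAC·CA·CA·AAC·AAC·CA
    A ↦ CA
    B ↦ BAA
    C ↦ AAC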